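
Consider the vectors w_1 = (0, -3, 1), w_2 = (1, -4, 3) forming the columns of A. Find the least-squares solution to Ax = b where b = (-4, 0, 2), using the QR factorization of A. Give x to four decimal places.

q_1 = w_1/‖w_1‖ = (0, -3, 1)/3.1623 = (0.0000, -0.9487, 0.3162).
r_{12} = q_1·w_2 = 4.7434.
u_2 = w_2 − 4.7434·q_1 = (1.0000, 0.5000, 1.5000).
‖u_2‖ = 1.8708, so q_2 = (0.5345, 0.2673, 0.8018).
Qᵀb = (0.6325, -0.5345).
Back-substitute: x_2 = -0.5345/1.8708 = -0.2857.
x_1 = (0.6325 − 4.7434·(-0.2857))/3.1623 = 0.6286.

x = (0.6286, -0.2857)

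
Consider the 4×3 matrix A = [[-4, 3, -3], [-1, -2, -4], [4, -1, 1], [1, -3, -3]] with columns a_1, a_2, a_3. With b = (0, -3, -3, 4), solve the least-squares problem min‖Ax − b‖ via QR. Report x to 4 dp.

a_1 = (-4, -1, 4, 1); ‖a_1‖ = 5.8310, so q_1 = (-0.6860, -0.1715, 0.6860, 0.1715).
q_1·a_2 = (-0.6860)·3 + (-0.1715)·(-2) + 0.6860·(-1) + 0.1715·(-3) = -2.9155.
u_2 = a_2 + 2.9155·q_1 = (1.0000, -2.5000, 1.0000, -2.5000).
‖u_2‖ = 3.8079, so q_2 = (0.2626, -0.6565, 0.2626, -0.6565).
q_1·a_3 = (-0.6860)·(-3) + (-0.1715)·(-4) + 0.6860·1 + 0.1715·(-3) = 2.9155; q_2·a_3 = 0.2626·(-3) + (-0.6565)·(-4) + 0.2626·1 + (-0.6565)·(-3) = 4.0705.
u_3 = a_3 − 2.9155·q_1 − 4.0705·q_2 = (-2.0690, -0.8276, -2.0690, -0.8276).
‖u_3‖ = 3.1514, so q_3 = (-0.6565, -0.2626, -0.6565, -0.2626).
Qᵀb = (-0.8575, -1.4444, 1.7070).
Back-substitute: x_3 = 1.7070/3.1514 = 0.5417.
x_2 = (-1.4444 − 4.0705·0.5417)/3.8079 = -0.9583.
x_1 = (-0.8575 + 2.9155·(-0.9583) − 2.9155·0.5417)/5.8310 = -0.8971.

x = (-0.8971, -0.9583, 0.5417)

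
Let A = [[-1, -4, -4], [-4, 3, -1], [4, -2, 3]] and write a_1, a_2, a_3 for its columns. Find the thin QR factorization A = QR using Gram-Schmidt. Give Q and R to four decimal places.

Q = [[-0.1741, -0.9731, 0.1511], [-0.6963, 0.2301, 0.6799], [0.6963, -0.0131, 0.7176]], R = [[5.7446, -2.7852, 3.4816], [0.0000, 4.6090, 3.6227], [0.0000, 0.0000, 0.8687]]

q_1 = a_1/‖a_1‖ = (-1, -4, 4)/5.7446 = (-0.1741, -0.6963, 0.6963).
r_{12} = q_1·a_2 = -2.7852.
u_2 = a_2 + 2.7852·q_1 = (-4.4848, 1.0606, -0.0606).
‖u_2‖ = 4.6090, so q_2 = (-0.9731, 0.2301, -0.0131).
r_{13} = q_1·a_3 = 3.4816; r_{23} = q_2·a_3 = 3.6227.
u_3 = a_3 − 3.4816·q_1 − 3.6227·q_2 = (0.1312, 0.5906, 0.6234).
‖u_3‖ = 0.8687, so q_3 = (0.1511, 0.6799, 0.7176).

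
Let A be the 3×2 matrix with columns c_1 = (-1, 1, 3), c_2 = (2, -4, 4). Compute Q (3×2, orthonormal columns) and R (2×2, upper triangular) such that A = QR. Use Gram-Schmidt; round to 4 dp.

q_1 = c_1/‖c_1‖ = (-1, 1, 3)/3.3166 = (-0.3015, 0.3015, 0.9045).
r_{12} = q_1·c_2 = 1.8091.
u_2 = c_2 − 1.8091·q_1 = (2.5455, -4.5455, 2.3636).
‖u_2‖ = 5.7208, so q_2 = (0.4449, -0.7946, 0.4132).

Q = [[-0.3015, 0.4449], [0.3015, -0.7946], [0.9045, 0.4132]], R = [[3.3166, 1.8091], [0.0000, 5.7208]]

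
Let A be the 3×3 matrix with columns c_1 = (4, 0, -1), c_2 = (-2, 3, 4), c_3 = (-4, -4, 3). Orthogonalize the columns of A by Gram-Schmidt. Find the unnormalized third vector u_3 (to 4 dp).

u_3 = (0.6877, -3.2092, 2.7507)

q_1 = c_1/‖c_1‖ = (4, 0, -1)/4.1231 = (0.9701, 0.0000, -0.2425).
r_{12} = q_1·c_2 = -2.9104.
u_2 = c_2 + 2.9104·q_1 = (0.8235, 3.0000, 3.2941).
‖u_2‖ = 4.5309, so q_2 = (0.1818, 0.6621, 0.7270).
r_{13} = q_1·c_3 = -4.6082; r_{23} = q_2·c_3 = -1.1944.
u_3 = c_3 + 4.6082·q_1 + 1.1944·q_2 = (0.6877, -3.2092, 2.7507).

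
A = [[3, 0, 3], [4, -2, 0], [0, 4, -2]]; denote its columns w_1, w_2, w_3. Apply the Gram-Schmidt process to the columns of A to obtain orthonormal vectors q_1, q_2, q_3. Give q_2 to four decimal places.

w_1 = (3, 4, 0); ‖w_1‖ = 5.0000, so q_1 = (0.6000, 0.8000, 0.0000).
q_1·w_2 = 0.6000·0 + 0.8000·(-2) + 0.0000·4 = -1.6000.
u_2 = w_2 + 1.6000·q_1 = (0.9600, -0.7200, 4.0000).
‖u_2‖ = 4.1761, so q_2 = (0.2299, -0.1724, 0.9578).

q_2 = (0.2299, -0.1724, 0.9578)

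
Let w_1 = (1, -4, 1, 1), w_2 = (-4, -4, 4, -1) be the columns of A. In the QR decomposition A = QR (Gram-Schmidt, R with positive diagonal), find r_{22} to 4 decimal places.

r_{22} = 6.0957

q_1 = w_1/‖w_1‖ = (1, -4, 1, 1)/4.3589 = (0.2294, -0.9177, 0.2294, 0.2294).
r_{12} = q_1·w_2 = 3.4412.
u_2 = w_2 − 3.4412·q_1 = (-4.7895, -0.8421, 3.2105, -1.7895).
r_{22} = ‖u_2‖ = 6.0957.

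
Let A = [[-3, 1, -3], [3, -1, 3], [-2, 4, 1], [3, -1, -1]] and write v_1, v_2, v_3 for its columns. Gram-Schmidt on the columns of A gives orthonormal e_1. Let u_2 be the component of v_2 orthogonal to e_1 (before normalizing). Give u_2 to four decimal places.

u_2 = (-0.6452, 0.6452, 2.9032, 0.6452)

v_1 = (-3, 3, -2, 3); ‖v_1‖ = 5.5678, so e_1 = (-0.5388, 0.5388, -0.3592, 0.5388).
e_1·v_2 = (-0.5388)·1 + 0.5388·(-1) + (-0.3592)·4 + 0.5388·(-1) = -3.0533.
u_2 = v_2 + 3.0533·e_1 = (-0.6452, 0.6452, 2.9032, 0.6452).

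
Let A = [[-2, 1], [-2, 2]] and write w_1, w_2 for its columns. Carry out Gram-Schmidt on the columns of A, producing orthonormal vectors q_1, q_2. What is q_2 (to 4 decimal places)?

w_1 = (-2, -2); ‖w_1‖ = 2.8284, so q_1 = (-0.7071, -0.7071).
q_1·w_2 = (-0.7071)·1 + (-0.7071)·2 = -2.1213.
u_2 = w_2 + 2.1213·q_1 = (-0.5000, 0.5000).
‖u_2‖ = 0.7071, so q_2 = (-0.7071, 0.7071).

q_2 = (-0.7071, 0.7071)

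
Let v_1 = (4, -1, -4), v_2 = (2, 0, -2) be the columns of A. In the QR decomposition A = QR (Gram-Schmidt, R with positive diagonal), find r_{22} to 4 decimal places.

r_{22} = 0.4924

v_1 = (4, -1, -4); ‖v_1‖ = 5.7446, so e_1 = (0.6963, -0.1741, -0.6963).
e_1·v_2 = 0.6963·2 + (-0.1741)·0 + (-0.6963)·(-2) = 2.7852.
u_2 = v_2 − 2.7852·e_1 = (0.0606, 0.4848, -0.0606).
r_{22} = ‖u_2‖ = 0.4924.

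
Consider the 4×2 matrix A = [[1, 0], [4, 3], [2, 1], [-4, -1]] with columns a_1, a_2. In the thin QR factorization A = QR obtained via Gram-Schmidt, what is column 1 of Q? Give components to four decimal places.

a_1 = (1, 4, 2, -4); ‖a_1‖ = 6.0828, so e_1 = (0.1644, 0.6576, 0.3288, -0.6576).

e_1 = (0.1644, 0.6576, 0.3288, -0.6576)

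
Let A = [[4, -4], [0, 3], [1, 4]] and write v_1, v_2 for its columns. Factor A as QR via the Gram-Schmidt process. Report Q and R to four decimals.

v_1 = (4, 0, 1); ‖v_1‖ = 4.1231, so q_1 = (0.9701, 0.0000, 0.2425).
q_1·v_2 = 0.9701·(-4) + 0.0000·3 + 0.2425·4 = -2.9104.
u_2 = v_2 + 2.9104·q_1 = (-1.1765, 3.0000, 4.7059).
‖u_2‖ = 5.7035, so q_2 = (-0.2063, 0.5260, 0.8251).

Q = [[0.9701, -0.2063], [0.0000, 0.5260], [0.2425, 0.8251]], R = [[4.1231, -2.9104], [0.0000, 5.7035]]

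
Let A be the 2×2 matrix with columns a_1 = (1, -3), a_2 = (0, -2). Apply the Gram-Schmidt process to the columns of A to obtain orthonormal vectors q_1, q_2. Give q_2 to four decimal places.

a_1 = (1, -3); ‖a_1‖ = 3.1623, so q_1 = (0.3162, -0.9487).
q_1·a_2 = 0.3162·0 + (-0.9487)·(-2) = 1.8974.
u_2 = a_2 − 1.8974·q_1 = (-0.6000, -0.2000).
‖u_2‖ = 0.6325, so q_2 = (-0.9487, -0.3162).

q_2 = (-0.9487, -0.3162)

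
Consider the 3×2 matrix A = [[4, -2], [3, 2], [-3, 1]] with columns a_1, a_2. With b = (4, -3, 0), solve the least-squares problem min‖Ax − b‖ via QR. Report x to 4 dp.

x = (-0.0249, -1.5694)

a_1 = (4, 3, -3); ‖a_1‖ = 5.8310, so q_1 = (0.6860, 0.5145, -0.5145).
q_1·a_2 = 0.6860·(-2) + 0.5145·2 + (-0.5145)·1 = -0.8575.
u_2 = a_2 + 0.8575·q_1 = (-1.4118, 2.4412, 0.5588).
‖u_2‖ = 2.8748, so q_2 = (-0.4911, 0.8492, 0.1944).
Qᵀb = (1.2005, -4.5118).
Back-substitute: x_2 = -4.5118/2.8748 = -1.5694.
x_1 = (1.2005 + 0.8575·(-1.5694))/5.8310 = -0.0249.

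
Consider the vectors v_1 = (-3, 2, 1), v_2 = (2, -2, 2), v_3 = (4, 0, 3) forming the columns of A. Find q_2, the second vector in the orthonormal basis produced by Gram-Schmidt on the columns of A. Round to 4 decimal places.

v_1 = (-3, 2, 1); ‖v_1‖ = 3.7417, so q_1 = (-0.8018, 0.5345, 0.2673).
q_1·v_2 = (-0.8018)·2 + 0.5345·(-2) + 0.2673·2 = -2.1381.
u_2 = v_2 + 2.1381·q_1 = (0.2857, -0.8571, 2.5714).
‖u_2‖ = 2.7255, so q_2 = (0.1048, -0.3145, 0.9435).

q_2 = (0.1048, -0.3145, 0.9435)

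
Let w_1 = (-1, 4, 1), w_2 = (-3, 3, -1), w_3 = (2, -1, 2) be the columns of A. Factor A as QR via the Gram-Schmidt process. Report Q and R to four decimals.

w_1 = (-1, 4, 1); ‖w_1‖ = 4.2426, so e_1 = (-0.2357, 0.9428, 0.2357).
e_1·w_2 = (-0.2357)·(-3) + 0.9428·3 + 0.2357·(-1) = 3.2998.
u_2 = w_2 − 3.2998·e_1 = (-2.2222, -0.1111, -1.7778).
‖u_2‖ = 2.8480, so e_2 = (-0.7803, -0.0390, -0.6242).
e_1·w_3 = (-0.2357)·2 + 0.9428·(-1) + 0.2357·2 = -0.9428; e_2·w_3 = (-0.7803)·2 + (-0.0390)·(-1) + (-0.6242)·2 = -2.7700.
u_3 = w_3 + 0.9428·e_1 + 2.7700·e_2 = (-0.3836, -0.2192, 0.4932).
‖u_3‖ = 0.6621, so e_3 = (-0.5793, -0.3310, 0.7448).

Q = [[-0.2357, -0.7803, -0.5793], [0.9428, -0.0390, -0.3310], [0.2357, -0.6242, 0.7448]], R = [[4.2426, 3.2998, -0.9428], [0.0000, 2.8480, -2.7700], [0.0000, 0.0000, 0.6621]]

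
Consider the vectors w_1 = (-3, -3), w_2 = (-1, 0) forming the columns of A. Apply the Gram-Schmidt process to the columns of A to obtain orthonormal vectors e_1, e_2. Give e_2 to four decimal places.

e_2 = (-0.7071, 0.7071)

w_1 = (-3, -3); ‖w_1‖ = 4.2426, so e_1 = (-0.7071, -0.7071).
e_1·w_2 = (-0.7071)·(-1) + (-0.7071)·0 = 0.7071.
u_2 = w_2 − 0.7071·e_1 = (-0.5000, 0.5000).
‖u_2‖ = 0.7071, so e_2 = (-0.7071, 0.7071).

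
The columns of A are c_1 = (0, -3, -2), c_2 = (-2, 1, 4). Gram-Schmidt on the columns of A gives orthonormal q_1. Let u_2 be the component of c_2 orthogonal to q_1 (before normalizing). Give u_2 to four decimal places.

u_2 = (-2.0000, -1.5385, 2.3077)

c_1 = (0, -3, -2); ‖c_1‖ = 3.6056, so q_1 = (0.0000, -0.8321, -0.5547).
q_1·c_2 = 0.0000·(-2) + (-0.8321)·1 + (-0.5547)·4 = -3.0509.
u_2 = c_2 + 3.0509·q_1 = (-2.0000, -1.5385, 2.3077).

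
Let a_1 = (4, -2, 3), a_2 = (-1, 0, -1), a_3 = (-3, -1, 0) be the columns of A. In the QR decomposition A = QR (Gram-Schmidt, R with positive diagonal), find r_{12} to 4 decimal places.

e_1 = a_1/‖a_1‖ = (4, -2, 3)/5.3852 = (0.7428, -0.3714, 0.5571).
r_{12} = e_1·a_2 = -1.2999.

r_{12} = -1.2999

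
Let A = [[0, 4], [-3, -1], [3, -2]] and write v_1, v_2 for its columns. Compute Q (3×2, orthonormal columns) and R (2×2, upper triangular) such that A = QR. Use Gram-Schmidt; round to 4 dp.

v_1 = (0, -3, 3); ‖v_1‖ = 4.2426, so q_1 = (0.0000, -0.7071, 0.7071).
q_1·v_2 = 0.0000·4 + (-0.7071)·(-1) + 0.7071·(-2) = -0.7071.
u_2 = v_2 + 0.7071·q_1 = (4.0000, -1.5000, -1.5000).
‖u_2‖ = 4.5277, so q_2 = (0.8835, -0.3313, -0.3313).

Q = [[0.0000, 0.8835], [-0.7071, -0.3313], [0.7071, -0.3313]], R = [[4.2426, -0.7071], [0.0000, 4.5277]]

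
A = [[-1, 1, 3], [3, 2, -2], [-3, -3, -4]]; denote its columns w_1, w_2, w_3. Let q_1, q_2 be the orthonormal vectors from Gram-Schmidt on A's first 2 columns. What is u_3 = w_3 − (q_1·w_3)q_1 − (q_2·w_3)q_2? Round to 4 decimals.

u_3 = (-0.9857, -1.9714, -1.6429)

w_1 = (-1, 3, -3); ‖w_1‖ = 4.3589, so q_1 = (-0.2294, 0.6882, -0.6882).
q_1·w_2 = (-0.2294)·1 + 0.6882·2 + (-0.6882)·(-3) = 3.2118.
u_2 = w_2 − 3.2118·q_1 = (1.7368, -0.2105, -0.7895).
‖u_2‖ = 1.9194, so q_2 = (0.9049, -0.1097, -0.4113).
q_1·w_3 = (-0.2294)·3 + 0.6882·(-2) + (-0.6882)·(-4) = 0.6882; q_2·w_3 = 0.9049·3 + (-0.1097)·(-2) + (-0.4113)·(-4) = 4.5792.
u_3 = w_3 − 0.6882·q_1 − 4.5792·q_2 = (-0.9857, -1.9714, -1.6429).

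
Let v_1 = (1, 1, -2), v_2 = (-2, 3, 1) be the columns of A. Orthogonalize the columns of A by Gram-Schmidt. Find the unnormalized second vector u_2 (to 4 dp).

u_2 = (-1.8333, 3.1667, 0.6667)

e_1 = v_1/‖v_1‖ = (1, 1, -2)/2.4495 = (0.4082, 0.4082, -0.8165).
r_{12} = e_1·v_2 = -0.4082.
u_2 = v_2 + 0.4082·e_1 = (-1.8333, 3.1667, 0.6667).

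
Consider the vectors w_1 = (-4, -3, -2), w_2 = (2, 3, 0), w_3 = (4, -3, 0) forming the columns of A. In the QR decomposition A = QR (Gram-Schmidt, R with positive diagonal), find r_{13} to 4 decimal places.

r_{13} = -1.2999

w_1 = (-4, -3, -2); ‖w_1‖ = 5.3852, so e_1 = (-0.7428, -0.5571, -0.3714).
r_{13} = e_1·w_3 = -1.2999.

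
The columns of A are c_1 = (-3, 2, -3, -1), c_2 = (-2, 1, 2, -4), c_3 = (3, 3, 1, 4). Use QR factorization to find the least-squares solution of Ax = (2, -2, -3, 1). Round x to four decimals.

c_1 = (-3, 2, -3, -1); ‖c_1‖ = 4.7958, so q_1 = (-0.6255, 0.4170, -0.6255, -0.2085).
q_1·c_2 = (-0.6255)·(-2) + 0.4170·1 + (-0.6255)·2 + (-0.2085)·(-4) = 1.2511.
u_2 = c_2 − 1.2511·q_1 = (-1.2174, 0.4783, 2.7826, -3.7391).
‖u_2‖ = 4.8409, so q_2 = (-0.2515, 0.0988, 0.5748, -0.7724).
q_1·c_3 = (-0.6255)·3 + 0.4170·3 + (-0.6255)·1 + (-0.2085)·4 = -2.0851; q_2·c_3 = (-0.2515)·3 + 0.0988·3 + 0.5748·1 + (-0.7724)·4 = -2.9728.
u_3 = c_3 + 2.0851·q_1 + 2.9728·q_2 = (0.9481, 4.1633, 1.4045, 1.2690).
‖u_3‖ = 4.6706, so q_3 = (0.2030, 0.8914, 0.3007, 0.2717).
Qᵀb = (-0.4170, -3.1974, -2.0072).
Back-substitute: x_3 = -2.0072/4.6706 = -0.4297.
x_2 = (-3.1974 + 2.9728·(-0.4297))/4.8409 = -0.9244.
x_1 = (-0.4170 − 1.2511·(-0.9244) + 2.0851·(-0.4297))/4.7958 = -0.0327.

x = (-0.0327, -0.9244, -0.4297)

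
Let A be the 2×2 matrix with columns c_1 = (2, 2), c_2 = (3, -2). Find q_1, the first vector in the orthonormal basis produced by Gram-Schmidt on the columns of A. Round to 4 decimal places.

c_1 = (2, 2); ‖c_1‖ = 2.8284, so q_1 = (0.7071, 0.7071).

q_1 = (0.7071, 0.7071)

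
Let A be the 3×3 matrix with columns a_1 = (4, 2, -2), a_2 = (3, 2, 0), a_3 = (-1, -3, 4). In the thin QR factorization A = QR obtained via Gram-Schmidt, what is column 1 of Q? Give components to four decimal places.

e_1 = (0.8165, 0.4082, -0.4082)

a_1 = (4, 2, -2); ‖a_1‖ = 4.8990, so e_1 = (0.8165, 0.4082, -0.4082).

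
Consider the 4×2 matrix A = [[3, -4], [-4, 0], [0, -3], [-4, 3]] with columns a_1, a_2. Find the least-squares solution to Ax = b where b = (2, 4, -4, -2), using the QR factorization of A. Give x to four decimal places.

a_1 = (3, -4, 0, -4); ‖a_1‖ = 6.4031, so e_1 = (0.4685, -0.6247, 0.0000, -0.6247).
e_1·a_2 = 0.4685·(-4) + (-0.6247)·0 + 0.0000·(-3) + (-0.6247)·3 = -3.7482.
u_2 = a_2 + 3.7482·e_1 = (-2.2439, -2.3415, -3.0000, 0.6585).
‖u_2‖ = 4.4667, so e_2 = (-0.5024, -0.5242, -0.6716, 0.1474).
Qᵀb = (-0.3123, -0.7099).
Back-substitute: x_2 = -0.7099/4.4667 = -0.1589.
x_1 = (-0.3123 + 3.7482·(-0.1589))/6.4031 = -0.1418.

x = (-0.1418, -0.1589)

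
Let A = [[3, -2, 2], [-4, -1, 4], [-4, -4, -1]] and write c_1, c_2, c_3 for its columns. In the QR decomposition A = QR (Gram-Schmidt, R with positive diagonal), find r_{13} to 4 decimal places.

c_1 = (3, -4, -4); ‖c_1‖ = 6.4031, so e_1 = (0.4685, -0.6247, -0.6247).
r_{13} = e_1·c_3 = -0.9370.

r_{13} = -0.9370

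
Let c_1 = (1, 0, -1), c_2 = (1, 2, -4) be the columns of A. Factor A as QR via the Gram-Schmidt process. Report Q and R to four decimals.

Q = [[0.7071, -0.5145], [0.0000, 0.6860], [-0.7071, -0.5145]], R = [[1.4142, 3.5355], [0.0000, 2.9155]]

e_1 = c_1/‖c_1‖ = (1, 0, -1)/1.4142 = (0.7071, 0.0000, -0.7071).
r_{12} = e_1·c_2 = 3.5355.
u_2 = c_2 − 3.5355·e_1 = (-1.5000, 2.0000, -1.5000).
‖u_2‖ = 2.9155, so e_2 = (-0.5145, 0.6860, -0.5145).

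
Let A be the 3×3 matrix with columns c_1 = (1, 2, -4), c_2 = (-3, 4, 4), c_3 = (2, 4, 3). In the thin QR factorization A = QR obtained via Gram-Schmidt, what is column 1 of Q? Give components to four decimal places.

q_1 = c_1/‖c_1‖ = (1, 2, -4)/4.5826 = (0.2182, 0.4364, -0.8729).

q_1 = (0.2182, 0.4364, -0.8729)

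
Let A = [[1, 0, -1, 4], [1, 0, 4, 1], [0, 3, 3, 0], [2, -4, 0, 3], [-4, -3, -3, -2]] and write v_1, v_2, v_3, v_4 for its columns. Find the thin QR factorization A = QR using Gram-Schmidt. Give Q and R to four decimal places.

v_1 = (1, 1, 0, 2, -4); ‖v_1‖ = 4.6904, so q_1 = (0.2132, 0.2132, 0.0000, 0.4264, -0.8528).
q_1·v_2 = 0.2132·0 + 0.2132·0 + 0.0000·3 + 0.4264·(-4) + (-0.8528)·(-3) = 0.8528.
u_2 = v_2 − 0.8528·q_1 = (-0.1818, -0.1818, 3.0000, -4.3636, -2.2727).
‖u_2‖ = 5.7683, so q_2 = (-0.0315, -0.0315, 0.5201, -0.7565, -0.3940).
q_1·v_3 = 0.2132·(-1) + 0.2132·4 + 0.0000·3 + 0.4264·0 + (-0.8528)·(-3) = 3.1980; q_2·v_3 = (-0.0315)·(-1) + (-0.0315)·4 + 0.5201·3 + (-0.7565)·0 + (-0.3940)·(-3) = 2.6477.
u_3 = v_3 − 3.1980·q_1 − 2.6477·q_2 = (-1.5984, 3.4016, 1.6230, 0.6393, 0.7705).
‖u_3‖ = 4.2145, so q_3 = (-0.3792, 0.8071, 0.3851, 0.1517, 0.1828).
q_1·v_4 = 0.2132·4 + 0.2132·1 + 0.0000·0 + 0.4264·3 + (-0.8528)·(-2) = 4.0508; q_2·v_4 = (-0.0315)·4 + (-0.0315)·1 + 0.5201·0 + (-0.7565)·3 + (-0.3940)·(-2) = -1.6391; q_3·v_4 = (-0.3792)·4 + 0.8071·1 + 0.3851·0 + 0.1517·3 + 0.1828·(-2) = -0.6204.
u_4 = v_4 − 4.0508·q_1 + 1.6391·q_2 + 0.6204·q_3 = (2.8494, 0.5854, 1.0914, 0.1269, 0.9222).
‖u_4‖ = 3.2434, so q_4 = (0.8785, 0.1805, 0.3365, 0.0391, 0.2843).

Q = [[0.2132, -0.0315, -0.3792, 0.8785], [0.2132, -0.0315, 0.8071, 0.1805], [0.0000, 0.5201, 0.3851, 0.3365], [0.4264, -0.7565, 0.1517, 0.0391], [-0.8528, -0.3940, 0.1828, 0.2843]], R = [[4.6904, 0.8528, 3.1980, 4.0508], [0.0000, 5.7683, 2.6477, -1.6391], [0.0000, 0.0000, 4.2145, -0.6204], [0.0000, 0.0000, 0.0000, 3.2434]]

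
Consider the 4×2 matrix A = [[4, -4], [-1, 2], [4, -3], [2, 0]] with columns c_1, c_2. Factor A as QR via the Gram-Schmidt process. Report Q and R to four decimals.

Q = [[0.6576, -0.3500], [-0.1644, 0.5500], [0.6576, 0.1125], [0.3288, 0.7499]], R = [[6.0828, -4.9320], [0.0000, 2.1623]]

c_1 = (4, -1, 4, 2); ‖c_1‖ = 6.0828, so e_1 = (0.6576, -0.1644, 0.6576, 0.3288).
e_1·c_2 = 0.6576·(-4) + (-0.1644)·2 + 0.6576·(-3) + 0.3288·0 = -4.9320.
u_2 = c_2 + 4.9320·e_1 = (-0.7568, 1.1892, 0.2432, 1.6216).
‖u_2‖ = 2.1623, so e_2 = (-0.3500, 0.5500, 0.1125, 0.7499).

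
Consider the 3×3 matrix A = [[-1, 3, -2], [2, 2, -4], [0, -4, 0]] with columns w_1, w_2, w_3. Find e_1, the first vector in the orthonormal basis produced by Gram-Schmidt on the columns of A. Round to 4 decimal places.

e_1 = (-0.4472, 0.8944, 0.0000)

e_1 = w_1/‖w_1‖ = (-1, 2, 0)/2.2361 = (-0.4472, 0.8944, 0.0000).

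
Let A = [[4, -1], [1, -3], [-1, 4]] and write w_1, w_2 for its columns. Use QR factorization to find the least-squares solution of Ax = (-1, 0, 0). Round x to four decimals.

x = (-0.2680, -0.0749)

e_1 = w_1/‖w_1‖ = (4, 1, -1)/4.2426 = (0.9428, 0.2357, -0.2357).
r_{12} = e_1·w_2 = -2.5927.
u_2 = w_2 + 2.5927·e_1 = (1.4444, -2.3889, 3.3889).
‖u_2‖ = 4.3906, so e_2 = (0.3290, -0.5441, 0.7718).
Qᵀb = (-0.9428, -0.3290).
Back-substitute: x_2 = -0.3290/4.3906 = -0.0749.
x_1 = (-0.9428 + 2.5927·(-0.0749))/4.2426 = -0.2680.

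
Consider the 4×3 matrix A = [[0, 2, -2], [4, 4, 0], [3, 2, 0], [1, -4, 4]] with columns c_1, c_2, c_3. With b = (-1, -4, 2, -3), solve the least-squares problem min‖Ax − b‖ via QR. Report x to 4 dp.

x = (2.2000, -3.0200, -3.9600)

c_1 = (0, 4, 3, 1); ‖c_1‖ = 5.0990, so q_1 = (0.0000, 0.7845, 0.5883, 0.1961).
q_1·c_2 = 0.0000·2 + 0.7845·4 + 0.5883·2 + 0.1961·(-4) = 3.5301.
u_2 = c_2 − 3.5301·q_1 = (2.0000, 1.2308, -0.0769, -4.6923).
‖u_2‖ = 5.2477, so q_2 = (0.3811, 0.2345, -0.0147, -0.8942).
q_1·c_3 = 0.0000·(-2) + 0.7845·0 + 0.5883·0 + 0.1961·4 = 0.7845; q_2·c_3 = 0.3811·(-2) + 0.2345·0 + (-0.0147)·0 + (-0.8942)·4 = -4.3389.
u_3 = c_3 − 0.7845·q_1 + 4.3389·q_2 = (-0.3464, 0.4022, -0.5251, -0.0335).
‖u_3‖ = 0.7474, so q_3 = (-0.4634, 0.5382, -0.7026, -0.0448).
Qᵀb = (-2.5495, 1.3339, -2.9598).
Back-substitute: x_3 = -2.9598/0.7474 = -3.9600.
x_2 = (1.3339 + 4.3389·(-3.9600))/5.2477 = -3.0200.
x_1 = (-2.5495 − 3.5301·(-3.0200) − 0.7845·(-3.9600))/5.0990 = 2.2000.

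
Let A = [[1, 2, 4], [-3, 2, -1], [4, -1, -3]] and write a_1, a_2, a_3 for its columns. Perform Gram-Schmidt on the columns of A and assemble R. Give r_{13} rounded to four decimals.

r_{13} = -0.9806

q_1 = a_1/‖a_1‖ = (1, -3, 4)/5.0990 = (0.1961, -0.5883, 0.7845).
r_{13} = q_1·a_3 = -0.9806.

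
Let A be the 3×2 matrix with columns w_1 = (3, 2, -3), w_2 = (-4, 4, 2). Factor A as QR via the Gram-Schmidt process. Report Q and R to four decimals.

w_1 = (3, 2, -3); ‖w_1‖ = 4.6904, so q_1 = (0.6396, 0.4264, -0.6396).
q_1·w_2 = 0.6396·(-4) + 0.4264·4 + (-0.6396)·2 = -2.1320.
u_2 = w_2 + 2.1320·q_1 = (-2.6364, 4.9091, 0.6364).
‖u_2‖ = 5.6084, so q_2 = (-0.4701, 0.8753, 0.1135).

Q = [[0.6396, -0.4701], [0.4264, 0.8753], [-0.6396, 0.1135]], R = [[4.6904, -2.1320], [0.0000, 5.6084]]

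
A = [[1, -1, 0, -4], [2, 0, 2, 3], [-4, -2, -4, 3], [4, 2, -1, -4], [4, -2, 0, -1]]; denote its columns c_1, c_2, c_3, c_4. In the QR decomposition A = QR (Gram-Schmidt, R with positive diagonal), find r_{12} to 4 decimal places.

q_1 = c_1/‖c_1‖ = (1, 2, -4, 4, 4)/7.2801 = (0.1374, 0.2747, -0.5494, 0.5494, 0.5494).
r_{12} = q_1·c_2 = 0.9615.

r_{12} = 0.9615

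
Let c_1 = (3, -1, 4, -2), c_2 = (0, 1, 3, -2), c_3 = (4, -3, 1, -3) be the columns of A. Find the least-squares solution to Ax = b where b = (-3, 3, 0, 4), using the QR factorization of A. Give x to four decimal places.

x = (0.9197, -0.7090, -1.4783)

e_1 = c_1/‖c_1‖ = (3, -1, 4, -2)/5.4772 = (0.5477, -0.1826, 0.7303, -0.3651).
r_{12} = e_1·c_2 = 2.7386.
u_2 = c_2 − 2.7386·e_1 = (-1.5000, 1.5000, 1.0000, -1.0000).
‖u_2‖ = 2.5495, so e_2 = (-0.5883, 0.5883, 0.3922, -0.3922).
r_{13} = e_1·c_3 = 4.5644; r_{23} = e_2·c_3 = -2.5495.
u_3 = c_3 − 4.5644·e_1 + 2.5495·e_2 = (0.0000, -0.6667, -1.3333, -2.3333).
‖u_3‖ = 2.7689, so e_3 = (0.0000, -0.2408, -0.4815, -0.8427).
Qᵀb = (-3.6515, 1.9612, -4.0931).
Back-substitute: x_3 = -4.0931/2.7689 = -1.4783.
x_2 = (1.9612 + 2.5495·(-1.4783))/2.5495 = -0.7090.
x_1 = (-3.6515 − 2.7386·(-0.7090) − 4.5644·(-1.4783))/5.4772 = 0.9197.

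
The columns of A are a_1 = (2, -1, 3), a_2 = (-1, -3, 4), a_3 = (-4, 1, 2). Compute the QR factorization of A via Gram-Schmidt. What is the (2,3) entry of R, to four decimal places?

r_{23} = 3.1579

e_1 = a_1/‖a_1‖ = (2, -1, 3)/3.7417 = (0.5345, -0.2673, 0.8018).
r_{12} = e_1·a_2 = 3.4744.
u_2 = a_2 − 3.4744·e_1 = (-2.8571, -2.0714, 1.2143).
‖u_2‖ = 3.7321, so e_2 = (-0.7656, -0.5550, 0.3254).
r_{23} = e_2·a_3 = 3.1579.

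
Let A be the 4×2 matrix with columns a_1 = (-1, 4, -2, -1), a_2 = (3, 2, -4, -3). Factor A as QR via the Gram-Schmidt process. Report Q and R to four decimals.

Q = [[-0.2132, 0.7259], [0.8528, -0.1771], [-0.4264, -0.4957], [-0.2132, -0.4426]], R = [[4.6904, 3.4112], [0.0000, 5.1346]]

a_1 = (-1, 4, -2, -1); ‖a_1‖ = 4.6904, so q_1 = (-0.2132, 0.8528, -0.4264, -0.2132).
q_1·a_2 = (-0.2132)·3 + 0.8528·2 + (-0.4264)·(-4) + (-0.2132)·(-3) = 3.4112.
u_2 = a_2 − 3.4112·q_1 = (3.7273, -0.9091, -2.5455, -2.2727).
‖u_2‖ = 5.1346, so q_2 = (0.7259, -0.1771, -0.4957, -0.4426).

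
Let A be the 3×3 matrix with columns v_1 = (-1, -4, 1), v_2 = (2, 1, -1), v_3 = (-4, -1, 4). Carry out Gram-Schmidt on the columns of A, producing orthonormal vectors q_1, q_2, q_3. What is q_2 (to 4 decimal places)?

v_1 = (-1, -4, 1); ‖v_1‖ = 4.2426, so q_1 = (-0.2357, -0.9428, 0.2357).
q_1·v_2 = (-0.2357)·2 + (-0.9428)·1 + 0.2357·(-1) = -1.6499.
u_2 = v_2 + 1.6499·q_1 = (1.6111, -0.5556, -0.6111).
‖u_2‖ = 1.8105, so q_2 = (0.8899, -0.3069, -0.3375).

q_2 = (0.8899, -0.3069, -0.3375)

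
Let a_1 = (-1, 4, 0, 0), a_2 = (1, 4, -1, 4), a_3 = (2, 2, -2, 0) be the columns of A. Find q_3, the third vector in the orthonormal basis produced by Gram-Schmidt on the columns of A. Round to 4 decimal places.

q_1 = a_1/‖a_1‖ = (-1, 4, 0, 0)/4.1231 = (-0.2425, 0.9701, 0.0000, 0.0000).
r_{12} = q_1·a_2 = 3.6380.
u_2 = a_2 − 3.6380·q_1 = (1.8824, 0.4706, -1.0000, 4.0000).
‖u_2‖ = 4.5568, so q_2 = (0.4131, 0.1033, -0.2195, 0.8778).
r_{13} = q_1·a_3 = 1.4552; r_{23} = q_2·a_3 = 1.4716.
u_3 = a_3 − 1.4552·q_1 − 1.4716·q_2 = (1.7450, 0.4363, -1.6771, -1.2918).
‖u_3‖ = 2.7779, so q_3 = (0.6282, 0.1570, -0.6037, -0.4650).

q_3 = (0.6282, 0.1570, -0.6037, -0.4650)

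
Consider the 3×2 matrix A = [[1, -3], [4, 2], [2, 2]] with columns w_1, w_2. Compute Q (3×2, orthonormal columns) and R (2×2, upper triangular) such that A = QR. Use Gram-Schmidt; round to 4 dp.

w_1 = (1, 4, 2); ‖w_1‖ = 4.5826, so q_1 = (0.2182, 0.8729, 0.4364).
q_1·w_2 = 0.2182·(-3) + 0.8729·2 + 0.4364·2 = 1.9640.
u_2 = w_2 − 1.9640·q_1 = (-3.4286, 0.2857, 1.1429).
‖u_2‖ = 3.6253, so q_2 = (-0.9457, 0.0788, 0.3152).

Q = [[0.2182, -0.9457], [0.8729, 0.0788], [0.4364, 0.3152]], R = [[4.5826, 1.9640], [0.0000, 3.6253]]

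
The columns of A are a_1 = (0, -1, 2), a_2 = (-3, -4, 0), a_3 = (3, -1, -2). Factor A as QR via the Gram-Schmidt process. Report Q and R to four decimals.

Q = [[0.0000, -0.6425, 0.7663], [-0.4472, -0.6854, -0.5747], [0.8944, -0.3427, -0.2873]], R = [[2.2361, 1.7889, -1.3416], [0.0000, 4.6690, -0.5569], [0.0000, 0.0000, 3.4482]]

q_1 = a_1/‖a_1‖ = (0, -1, 2)/2.2361 = (0.0000, -0.4472, 0.8944).
r_{12} = q_1·a_2 = 1.7889.
u_2 = a_2 − 1.7889·q_1 = (-3.0000, -3.2000, -1.6000).
‖u_2‖ = 4.6690, so q_2 = (-0.6425, -0.6854, -0.3427).
r_{13} = q_1·a_3 = -1.3416; r_{23} = q_2·a_3 = -0.5569.
u_3 = a_3 + 1.3416·q_1 + 0.5569·q_2 = (2.6422, -1.9817, -0.9908).
‖u_3‖ = 3.4482, so q_3 = (0.7663, -0.5747, -0.2873).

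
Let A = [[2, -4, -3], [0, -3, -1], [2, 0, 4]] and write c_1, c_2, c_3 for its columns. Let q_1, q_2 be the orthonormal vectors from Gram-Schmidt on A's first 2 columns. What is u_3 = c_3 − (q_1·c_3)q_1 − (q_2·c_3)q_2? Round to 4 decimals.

u_3 = (-1.5000, 2.0000, 1.5000)

c_1 = (2, 0, 2); ‖c_1‖ = 2.8284, so q_1 = (0.7071, 0.0000, 0.7071).
q_1·c_2 = 0.7071·(-4) + 0.0000·(-3) + 0.7071·0 = -2.8284.
u_2 = c_2 + 2.8284·q_1 = (-2.0000, -3.0000, 2.0000).
‖u_2‖ = 4.1231, so q_2 = (-0.4851, -0.7276, 0.4851).
q_1·c_3 = 0.7071·(-3) + 0.0000·(-1) + 0.7071·4 = 0.7071; q_2·c_3 = (-0.4851)·(-3) + (-0.7276)·(-1) + 0.4851·4 = 4.1231.
u_3 = c_3 − 0.7071·q_1 − 4.1231·q_2 = (-1.5000, 2.0000, 1.5000).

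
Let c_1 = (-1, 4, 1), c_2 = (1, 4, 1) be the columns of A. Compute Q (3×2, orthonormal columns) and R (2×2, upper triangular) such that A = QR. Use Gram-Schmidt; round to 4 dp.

q_1 = c_1/‖c_1‖ = (-1, 4, 1)/4.2426 = (-0.2357, 0.9428, 0.2357).
r_{12} = q_1·c_2 = 3.7712.
u_2 = c_2 − 3.7712·q_1 = (1.8889, 0.4444, 0.1111).
‖u_2‖ = 1.9437, so q_2 = (0.9718, 0.2287, 0.0572).

Q = [[-0.2357, 0.9718], [0.9428, 0.2287], [0.2357, 0.0572]], R = [[4.2426, 3.7712], [0.0000, 1.9437]]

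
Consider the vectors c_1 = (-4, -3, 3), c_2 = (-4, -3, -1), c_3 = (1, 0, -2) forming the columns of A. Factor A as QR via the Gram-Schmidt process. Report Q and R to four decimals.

Q = [[-0.6860, -0.4116, 0.6000], [-0.5145, -0.3087, -0.8000], [0.5145, -0.8575, 0.0000]], R = [[5.8310, 3.7730, -1.7150], [0.0000, 3.4300, 1.3034], [0.0000, 0.0000, 0.6000]]

c_1 = (-4, -3, 3); ‖c_1‖ = 5.8310, so q_1 = (-0.6860, -0.5145, 0.5145).
q_1·c_2 = (-0.6860)·(-4) + (-0.5145)·(-3) + 0.5145·(-1) = 3.7730.
u_2 = c_2 − 3.7730·q_1 = (-1.4118, -1.0588, -2.9412).
‖u_2‖ = 3.4300, so q_2 = (-0.4116, -0.3087, -0.8575).
q_1·c_3 = (-0.6860)·1 + (-0.5145)·0 + 0.5145·(-2) = -1.7150; q_2·c_3 = (-0.4116)·1 + (-0.3087)·0 + (-0.8575)·(-2) = 1.3034.
u_3 = c_3 + 1.7150·q_1 − 1.3034·q_2 = (0.3600, -0.4800, 0.0000).
‖u_3‖ = 0.6000, so q_3 = (0.6000, -0.8000, 0.0000).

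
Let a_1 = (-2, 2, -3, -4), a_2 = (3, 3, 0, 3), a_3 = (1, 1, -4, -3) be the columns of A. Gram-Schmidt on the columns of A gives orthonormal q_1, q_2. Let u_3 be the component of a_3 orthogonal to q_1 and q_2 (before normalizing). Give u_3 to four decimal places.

a_1 = (-2, 2, -3, -4); ‖a_1‖ = 5.7446, so q_1 = (-0.3482, 0.3482, -0.5222, -0.6963).
q_1·a_2 = (-0.3482)·3 + 0.3482·3 + (-0.5222)·0 + (-0.6963)·3 = -2.0889.
u_2 = a_2 + 2.0889·q_1 = (2.2727, 3.7273, -1.0909, 1.5455).
‖u_2‖ = 4.7578, so q_2 = (0.4777, 0.7834, -0.2293, 0.3248).
q_1·a_3 = (-0.3482)·1 + 0.3482·1 + (-0.5222)·(-4) + (-0.6963)·(-3) = 4.1779; q_2·a_3 = 0.4777·1 + 0.7834·1 + (-0.2293)·(-4) + 0.3248·(-3) = 1.2038.
u_3 = a_3 − 4.1779·q_1 − 1.2038·q_2 = (1.8795, -1.3976, -1.5422, -0.4819).

u_3 = (1.8795, -1.3976, -1.5422, -0.4819)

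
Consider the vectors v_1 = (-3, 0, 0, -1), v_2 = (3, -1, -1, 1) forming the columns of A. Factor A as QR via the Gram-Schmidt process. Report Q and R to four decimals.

Q = [[-0.9487, 0.0000], [0.0000, -0.7071], [0.0000, -0.7071], [-0.3162, 0.0000]], R = [[3.1623, -3.1623], [0.0000, 1.4142]]

e_1 = v_1/‖v_1‖ = (-3, 0, 0, -1)/3.1623 = (-0.9487, 0.0000, 0.0000, -0.3162).
r_{12} = e_1·v_2 = -3.1623.
u_2 = v_2 + 3.1623·e_1 = (0.0000, -1.0000, -1.0000, 0.0000).
‖u_2‖ = 1.4142, so e_2 = (0.0000, -0.7071, -0.7071, 0.0000).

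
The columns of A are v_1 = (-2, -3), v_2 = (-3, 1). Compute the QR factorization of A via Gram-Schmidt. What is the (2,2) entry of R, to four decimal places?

e_1 = v_1/‖v_1‖ = (-2, -3)/3.6056 = (-0.5547, -0.8321).
r_{12} = e_1·v_2 = 0.8321.
u_2 = v_2 − 0.8321·e_1 = (-2.5385, 1.6923).
r_{22} = ‖u_2‖ = 3.0509.

r_{22} = 3.0509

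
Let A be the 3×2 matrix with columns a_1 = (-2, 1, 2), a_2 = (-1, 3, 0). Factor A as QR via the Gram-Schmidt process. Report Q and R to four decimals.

Q = [[-0.6667, 0.0413], [0.3333, 0.9096], [0.6667, -0.4134]], R = [[3.0000, 1.6667], [0.0000, 2.6874]]

a_1 = (-2, 1, 2); ‖a_1‖ = 3.0000, so q_1 = (-0.6667, 0.3333, 0.6667).
q_1·a_2 = (-0.6667)·(-1) + 0.3333·3 + 0.6667·0 = 1.6667.
u_2 = a_2 − 1.6667·q_1 = (0.1111, 2.4444, -1.1111).
‖u_2‖ = 2.6874, so q_2 = (0.0413, 0.9096, -0.4134).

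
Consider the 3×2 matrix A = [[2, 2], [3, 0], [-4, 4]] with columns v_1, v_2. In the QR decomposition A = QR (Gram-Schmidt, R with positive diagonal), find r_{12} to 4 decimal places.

r_{12} = -2.2283

q_1 = v_1/‖v_1‖ = (2, 3, -4)/5.3852 = (0.3714, 0.5571, -0.7428).
r_{12} = q_1·v_2 = -2.2283.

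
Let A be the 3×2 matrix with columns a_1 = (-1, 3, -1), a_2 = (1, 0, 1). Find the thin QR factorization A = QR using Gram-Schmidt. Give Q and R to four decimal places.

Q = [[-0.3015, 0.6396], [0.9045, 0.4264], [-0.3015, 0.6396]], R = [[3.3166, -0.6030], [0.0000, 1.2792]]

a_1 = (-1, 3, -1); ‖a_1‖ = 3.3166, so q_1 = (-0.3015, 0.9045, -0.3015).
q_1·a_2 = (-0.3015)·1 + 0.9045·0 + (-0.3015)·1 = -0.6030.
u_2 = a_2 + 0.6030·q_1 = (0.8182, 0.5455, 0.8182).
‖u_2‖ = 1.2792, so q_2 = (0.6396, 0.4264, 0.6396).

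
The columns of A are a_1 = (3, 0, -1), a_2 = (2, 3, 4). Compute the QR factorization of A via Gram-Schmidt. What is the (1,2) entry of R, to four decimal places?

r_{12} = 0.6325

q_1 = a_1/‖a_1‖ = (3, 0, -1)/3.1623 = (0.9487, 0.0000, -0.3162).
r_{12} = q_1·a_2 = 0.6325.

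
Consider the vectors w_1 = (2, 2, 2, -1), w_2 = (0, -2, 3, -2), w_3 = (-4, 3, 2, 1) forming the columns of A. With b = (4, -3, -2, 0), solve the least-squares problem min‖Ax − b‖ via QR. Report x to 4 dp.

x = (-0.0473, -0.1032, -0.9720)

w_1 = (2, 2, 2, -1); ‖w_1‖ = 3.6056, so q_1 = (0.5547, 0.5547, 0.5547, -0.2774).
q_1·w_2 = 0.5547·0 + 0.5547·(-2) + 0.5547·3 + (-0.2774)·(-2) = 1.1094.
u_2 = w_2 − 1.1094·q_1 = (-0.6154, -2.6154, 2.3846, -1.6923).
‖u_2‖ = 3.9710, so q_2 = (-0.1550, -0.6586, 0.6005, -0.4262).
q_1·w_3 = 0.5547·(-4) + 0.5547·3 + 0.5547·2 + (-0.2774)·1 = 0.2774; q_2·w_3 = (-0.1550)·(-4) + (-0.6586)·3 + 0.6005·2 + (-0.4262)·1 = -0.5811.
u_3 = w_3 − 0.2774·q_1 + 0.5811·q_2 = (-4.2439, 2.4634, 2.1951, 0.8293).
‖u_3‖ = 5.4392, so q_3 = (-0.7802, 0.4529, 0.4036, 0.1525).
Qᵀb = (-0.5547, 0.1550, -5.2868).
Back-substitute: x_3 = -5.2868/5.4392 = -0.9720.
x_2 = (0.1550 + 0.5811·(-0.9720))/3.9710 = -0.1032.
x_1 = (-0.5547 − 1.1094·(-0.1032) − 0.2774·(-0.9720))/3.6056 = -0.0473.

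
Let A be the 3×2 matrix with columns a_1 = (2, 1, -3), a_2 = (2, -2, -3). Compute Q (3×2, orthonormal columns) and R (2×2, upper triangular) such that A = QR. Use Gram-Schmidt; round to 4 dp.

q_1 = a_1/‖a_1‖ = (2, 1, -3)/3.7417 = (0.5345, 0.2673, -0.8018).
r_{12} = q_1·a_2 = 2.9399.
u_2 = a_2 − 2.9399·q_1 = (0.4286, -2.7857, -0.6429).
‖u_2‖ = 2.8909, so q_2 = (0.1482, -0.9636, -0.2224).

Q = [[0.5345, 0.1482], [0.2673, -0.9636], [-0.8018, -0.2224]], R = [[3.7417, 2.9399], [0.0000, 2.8909]]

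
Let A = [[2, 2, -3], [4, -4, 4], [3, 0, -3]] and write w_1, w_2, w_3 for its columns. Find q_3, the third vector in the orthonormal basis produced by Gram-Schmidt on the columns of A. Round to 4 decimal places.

q_3 = (0.5747, 0.2873, -0.7663)

w_1 = (2, 4, 3); ‖w_1‖ = 5.3852, so q_1 = (0.3714, 0.7428, 0.5571).
q_1·w_2 = 0.3714·2 + 0.7428·(-4) + 0.5571·0 = -2.2283.
u_2 = w_2 + 2.2283·q_1 = (2.8276, -2.3448, 1.2414).
‖u_2‖ = 3.8774, so q_2 = (0.7292, -0.6047, 0.3202).
q_1·w_3 = 0.3714·(-3) + 0.7428·4 + 0.5571·(-3) = 0.1857; q_2·w_3 = 0.7292·(-3) + (-0.6047)·4 + 0.3202·(-3) = -5.5671.
u_3 = w_3 − 0.1857·q_1 + 5.5671·q_2 = (0.9908, 0.4954, -1.3211).
‖u_3‖ = 1.7241, so q_3 = (0.5747, 0.2873, -0.7663).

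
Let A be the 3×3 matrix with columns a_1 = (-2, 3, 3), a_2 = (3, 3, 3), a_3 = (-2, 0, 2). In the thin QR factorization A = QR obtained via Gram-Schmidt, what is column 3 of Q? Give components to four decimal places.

q_3 = (0.0000, -0.7071, 0.7071)

a_1 = (-2, 3, 3); ‖a_1‖ = 4.6904, so q_1 = (-0.4264, 0.6396, 0.6396).
q_1·a_2 = (-0.4264)·3 + 0.6396·3 + 0.6396·3 = 2.5584.
u_2 = a_2 − 2.5584·q_1 = (4.0909, 1.3636, 1.3636).
‖u_2‖ = 4.5227, so q_2 = (0.9045, 0.3015, 0.3015).
q_1·a_3 = (-0.4264)·(-2) + 0.6396·0 + 0.6396·2 = 2.1320; q_2·a_3 = 0.9045·(-2) + 0.3015·0 + 0.3015·2 = -1.2060.
u_3 = a_3 − 2.1320·q_1 + 1.2060·q_2 = (0.0000, -1.0000, 1.0000).
‖u_3‖ = 1.4142, so q_3 = (0.0000, -0.7071, 0.7071).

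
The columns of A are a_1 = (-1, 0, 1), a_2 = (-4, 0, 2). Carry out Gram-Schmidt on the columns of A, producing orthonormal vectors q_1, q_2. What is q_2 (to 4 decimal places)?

q_2 = (-0.7071, 0.0000, -0.7071)

a_1 = (-1, 0, 1); ‖a_1‖ = 1.4142, so q_1 = (-0.7071, 0.0000, 0.7071).
q_1·a_2 = (-0.7071)·(-4) + 0.0000·0 + 0.7071·2 = 4.2426.
u_2 = a_2 − 4.2426·q_1 = (-1.0000, 0.0000, -1.0000).
‖u_2‖ = 1.4142, so q_2 = (-0.7071, 0.0000, -0.7071).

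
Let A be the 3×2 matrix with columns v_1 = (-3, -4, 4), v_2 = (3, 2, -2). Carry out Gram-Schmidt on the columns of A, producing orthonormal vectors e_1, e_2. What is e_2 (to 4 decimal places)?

v_1 = (-3, -4, 4); ‖v_1‖ = 6.4031, so e_1 = (-0.4685, -0.6247, 0.6247).
e_1·v_2 = (-0.4685)·3 + (-0.6247)·2 + 0.6247·(-2) = -3.9043.
u_2 = v_2 + 3.9043·e_1 = (1.1707, -0.4390, 0.4390).
‖u_2‖ = 1.3252, so e_2 = (0.8835, -0.3313, 0.3313).

e_2 = (0.8835, -0.3313, 0.3313)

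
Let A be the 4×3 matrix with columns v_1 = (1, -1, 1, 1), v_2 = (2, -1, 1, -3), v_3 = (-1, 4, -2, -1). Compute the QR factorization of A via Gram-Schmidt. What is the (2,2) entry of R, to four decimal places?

r_{22} = 3.8406

v_1 = (1, -1, 1, 1); ‖v_1‖ = 2.0000, so e_1 = (0.5000, -0.5000, 0.5000, 0.5000).
e_1·v_2 = 0.5000·2 + (-0.5000)·(-1) + 0.5000·1 + 0.5000·(-3) = 0.5000.
u_2 = v_2 − 0.5000·e_1 = (1.7500, -0.7500, 0.7500, -3.2500).
r_{22} = ‖u_2‖ = 3.8406.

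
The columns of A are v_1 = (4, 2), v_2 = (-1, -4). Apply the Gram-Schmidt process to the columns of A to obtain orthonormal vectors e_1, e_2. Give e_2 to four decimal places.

e_1 = v_1/‖v_1‖ = (4, 2)/4.4721 = (0.8944, 0.4472).
r_{12} = e_1·v_2 = -2.6833.
u_2 = v_2 + 2.6833·e_1 = (1.4000, -2.8000).
‖u_2‖ = 3.1305, so e_2 = (0.4472, -0.8944).

e_2 = (0.4472, -0.8944)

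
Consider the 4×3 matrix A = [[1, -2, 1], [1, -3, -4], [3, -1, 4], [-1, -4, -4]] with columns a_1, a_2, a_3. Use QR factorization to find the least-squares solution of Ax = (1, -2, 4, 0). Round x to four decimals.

a_1 = (1, 1, 3, -1); ‖a_1‖ = 3.4641, so e_1 = (0.2887, 0.2887, 0.8660, -0.2887).
e_1·a_2 = 0.2887·(-2) + 0.2887·(-3) + 0.8660·(-1) + (-0.2887)·(-4) = -1.1547.
u_2 = a_2 + 1.1547·e_1 = (-1.6667, -2.6667, 0.0000, -4.3333).
‖u_2‖ = 5.3541, so e_2 = (-0.3113, -0.4981, 0.0000, -0.8093).
e_1·a_3 = 0.2887·1 + 0.2887·(-4) + 0.8660·4 + (-0.2887)·(-4) = 3.7528; e_2·a_3 = (-0.3113)·1 + (-0.4981)·(-4) + 0.0000·4 + (-0.8093)·(-4) = 4.9183.
u_3 = a_3 − 3.7528·e_1 − 4.9183·e_2 = (1.4477, -2.6337, 0.7500, 1.0640).
‖u_3‖ = 3.2752, so e_3 = (0.4420, -0.8041, 0.2290, 0.3249).
Qᵀb = (3.1754, 0.6848, 2.9663).
Back-substitute: x_3 = 2.9663/3.2752 = 0.9057.
x_2 = (0.6848 − 4.9183·0.9057)/5.3541 = -0.7041.
x_1 = (3.1754 + 1.1547·(-0.7041) − 3.7528·0.9057)/3.4641 = -0.2992.

x = (-0.2992, -0.7041, 0.9057)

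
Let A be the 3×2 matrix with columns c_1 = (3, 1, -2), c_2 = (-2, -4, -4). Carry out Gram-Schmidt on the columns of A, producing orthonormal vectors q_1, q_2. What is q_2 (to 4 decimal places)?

q_2 = (-0.2630, -0.6454, -0.7171)

c_1 = (3, 1, -2); ‖c_1‖ = 3.7417, so q_1 = (0.8018, 0.2673, -0.5345).
q_1·c_2 = 0.8018·(-2) + 0.2673·(-4) + (-0.5345)·(-4) = -0.5345.
u_2 = c_2 + 0.5345·q_1 = (-1.5714, -3.8571, -4.2857).
‖u_2‖ = 5.9761, so q_2 = (-0.2630, -0.6454, -0.7171).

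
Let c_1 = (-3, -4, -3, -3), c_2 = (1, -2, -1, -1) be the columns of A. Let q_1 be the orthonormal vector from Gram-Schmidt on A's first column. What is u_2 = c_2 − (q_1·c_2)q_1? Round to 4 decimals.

u_2 = (1.7674, -0.9767, -0.2326, -0.2326)

c_1 = (-3, -4, -3, -3); ‖c_1‖ = 6.5574, so q_1 = (-0.4575, -0.6100, -0.4575, -0.4575).
q_1·c_2 = (-0.4575)·1 + (-0.6100)·(-2) + (-0.4575)·(-1) + (-0.4575)·(-1) = 1.6775.
u_2 = c_2 − 1.6775·q_1 = (1.7674, -0.9767, -0.2326, -0.2326).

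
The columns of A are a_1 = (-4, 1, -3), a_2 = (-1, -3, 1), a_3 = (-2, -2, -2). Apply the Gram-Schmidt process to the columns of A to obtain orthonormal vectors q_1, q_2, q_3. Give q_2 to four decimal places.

q_1 = a_1/‖a_1‖ = (-4, 1, -3)/5.0990 = (-0.7845, 0.1961, -0.5883).
r_{12} = q_1·a_2 = -0.3922.
u_2 = a_2 + 0.3922·q_1 = (-1.3077, -2.9231, 0.7692).
‖u_2‖ = 3.2933, so q_2 = (-0.3971, -0.8876, 0.2336).

q_2 = (-0.3971, -0.8876, 0.2336)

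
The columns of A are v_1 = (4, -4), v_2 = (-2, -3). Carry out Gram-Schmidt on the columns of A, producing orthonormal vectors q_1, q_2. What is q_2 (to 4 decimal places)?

q_2 = (-0.7071, -0.7071)

v_1 = (4, -4); ‖v_1‖ = 5.6569, so q_1 = (0.7071, -0.7071).
q_1·v_2 = 0.7071·(-2) + (-0.7071)·(-3) = 0.7071.
u_2 = v_2 − 0.7071·q_1 = (-2.5000, -2.5000).
‖u_2‖ = 3.5355, so q_2 = (-0.7071, -0.7071).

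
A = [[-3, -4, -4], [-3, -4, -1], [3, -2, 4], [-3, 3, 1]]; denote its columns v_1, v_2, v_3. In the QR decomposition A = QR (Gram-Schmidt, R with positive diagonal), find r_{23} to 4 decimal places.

v_1 = (-3, -3, 3, -3); ‖v_1‖ = 6.0000, so e_1 = (-0.5000, -0.5000, 0.5000, -0.5000).
e_1·v_2 = (-0.5000)·(-4) + (-0.5000)·(-4) + 0.5000·(-2) + (-0.5000)·3 = 1.5000.
u_2 = v_2 − 1.5000·e_1 = (-3.2500, -3.2500, -2.7500, 3.7500).
‖u_2‖ = 6.5383, so e_2 = (-0.4971, -0.4971, -0.4206, 0.5735).
r_{23} = e_2·v_3 = 1.3765.

r_{23} = 1.3765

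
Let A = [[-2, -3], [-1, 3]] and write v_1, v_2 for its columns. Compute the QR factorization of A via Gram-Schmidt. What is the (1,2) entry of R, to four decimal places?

r_{12} = 1.3416

e_1 = v_1/‖v_1‖ = (-2, -1)/2.2361 = (-0.8944, -0.4472).
r_{12} = e_1·v_2 = 1.3416.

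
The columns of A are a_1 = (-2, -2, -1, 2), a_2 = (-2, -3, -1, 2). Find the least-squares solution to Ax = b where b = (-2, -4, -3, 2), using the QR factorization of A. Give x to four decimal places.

a_1 = (-2, -2, -1, 2); ‖a_1‖ = 3.6056, so q_1 = (-0.5547, -0.5547, -0.2774, 0.5547).
q_1·a_2 = (-0.5547)·(-2) + (-0.5547)·(-3) + (-0.2774)·(-1) + 0.5547·2 = 4.1603.
u_2 = a_2 − 4.1603·q_1 = (0.3077, -0.6923, 0.1538, -0.3077).
‖u_2‖ = 0.8321, so q_2 = (0.3698, -0.8321, 0.1849, -0.3698).
Qᵀb = (5.2697, 1.2943).
Back-substitute: x_2 = 1.2943/0.8321 = 1.5556.
x_1 = (5.2697 − 4.1603·1.5556)/3.6056 = -0.3333.

x = (-0.3333, 1.5556)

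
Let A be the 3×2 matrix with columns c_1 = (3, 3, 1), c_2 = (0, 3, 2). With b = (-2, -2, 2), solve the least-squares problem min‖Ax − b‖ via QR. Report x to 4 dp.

c_1 = (3, 3, 1); ‖c_1‖ = 4.3589, so e_1 = (0.6882, 0.6882, 0.2294).
e_1·c_2 = 0.6882·0 + 0.6882·3 + 0.2294·2 = 2.5236.
u_2 = c_2 − 2.5236·e_1 = (-1.7368, 1.2632, 1.4211).
‖u_2‖ = 2.5752, so e_2 = (-0.6745, 0.4905, 0.5518).
Qᵀb = (-2.2942, 1.4715).
Back-substitute: x_2 = 1.4715/2.5752 = 0.5714.
x_1 = (-2.2942 − 2.5236·0.5714)/4.3589 = -0.8571.

x = (-0.8571, 0.5714)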